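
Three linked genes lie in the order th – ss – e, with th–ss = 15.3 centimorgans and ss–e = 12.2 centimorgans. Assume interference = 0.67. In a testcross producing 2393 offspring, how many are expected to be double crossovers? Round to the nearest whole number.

Map distances give recombination frequencies of 0.153 and 0.122 for the two intervals.
With interference 0.67 (so coincidence = 0.33), expected double-crossover frequency = 0.153 × 0.122 × 0.33 = 0.00616.
Expected number = 0.00616 × 2393 = 14.74 ≈ 15.

15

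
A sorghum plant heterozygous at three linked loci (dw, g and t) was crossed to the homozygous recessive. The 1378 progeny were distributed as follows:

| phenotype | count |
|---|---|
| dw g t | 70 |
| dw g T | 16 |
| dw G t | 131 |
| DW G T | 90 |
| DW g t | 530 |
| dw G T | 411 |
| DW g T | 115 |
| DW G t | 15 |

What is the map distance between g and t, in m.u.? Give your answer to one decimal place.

20.1 m.u.

The two most frequent reciprocal classes, DW g t and dw G T, are the parental types, so the F1 was DW g t / dw G T.
The two rarest classes, DW G t and dw g T, are the double crossovers. Comparing them with the parentals, only the g allele has switched, so g is the middle locus and the order is dw – g – t.
Crossovers in the g–t interval produce the single-crossover classes DW g T and dw G t (115 + 131 = 246) plus the double crossovers (31).
RF(g–t) = (246 + 31) / 1378 = 277/1378 = 0.2010 → 20.1 m.u.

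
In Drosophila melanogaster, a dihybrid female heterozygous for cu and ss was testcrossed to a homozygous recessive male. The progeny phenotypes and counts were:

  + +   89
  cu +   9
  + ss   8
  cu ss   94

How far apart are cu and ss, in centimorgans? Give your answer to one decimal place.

The two most frequent classes, + + (89) and cu ss (94), are the parental types, so the F1 was + + / cu ss.
The recombinant classes are + ss and cu +: 8 + 9 = 17.
Recombination frequency = 17/200 = 0.0850 ≈ 8.5%, i.e. 8.5 centimorgans.

8.5 centimorgans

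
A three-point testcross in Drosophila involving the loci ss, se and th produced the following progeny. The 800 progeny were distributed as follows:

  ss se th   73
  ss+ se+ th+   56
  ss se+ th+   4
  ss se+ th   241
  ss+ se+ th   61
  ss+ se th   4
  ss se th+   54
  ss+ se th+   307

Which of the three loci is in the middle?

th

The two most frequent reciprocal classes, ss se+ th and ss+ se th+, are the parental types, so the F1 was ss se+ th / ss+ se th+.
The two rarest classes, ss se+ th+ and ss+ se th, are the double crossovers. Comparing them with the parentals, only the th allele has switched, so th is the middle locus and the order is ss – th – se.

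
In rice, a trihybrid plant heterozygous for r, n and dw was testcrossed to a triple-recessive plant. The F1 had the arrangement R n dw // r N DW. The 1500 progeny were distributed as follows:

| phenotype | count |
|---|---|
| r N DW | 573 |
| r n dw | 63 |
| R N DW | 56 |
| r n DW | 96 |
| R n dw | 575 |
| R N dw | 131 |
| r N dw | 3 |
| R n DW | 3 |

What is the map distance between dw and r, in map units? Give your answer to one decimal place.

The two rarest classes, R n DW and r N dw, are the double crossovers. Comparing them with the parentals, only the dw allele has switched, so dw is the middle locus and the order is n – dw – r.
Crossovers in the dw–r interval produce the single-crossover classes r n dw and R N DW (63 + 56 = 119) plus the double crossovers (6).
RF(dw–r) = (119 + 6) / 1500 = 125/1500 = 0.0833 → 8.3 map units.

8.3 map units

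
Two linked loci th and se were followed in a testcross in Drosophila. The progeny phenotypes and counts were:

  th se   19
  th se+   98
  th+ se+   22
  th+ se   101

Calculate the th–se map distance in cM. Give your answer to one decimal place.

The two most frequent classes, th+ se (101) and th se+ (98), are the parental types, so the F1 was th+ se / th se+.
The recombinant classes are th+ se+ and th se: 22 + 19 = 41.
Recombination frequency = 41/240 = 0.1708 ≈ 17.1%, i.e. 17.1 cM.

17.1 cM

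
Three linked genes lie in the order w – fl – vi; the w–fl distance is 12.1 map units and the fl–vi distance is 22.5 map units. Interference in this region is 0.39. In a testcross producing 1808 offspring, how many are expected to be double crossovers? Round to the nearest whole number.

Map distances give recombination frequencies of 0.121 and 0.225 for the two intervals.
With interference 0.39 (so coincidence = 0.61), expected double-crossover frequency = 0.121 × 0.225 × 0.61 = 0.01661.
Expected number = 0.01661 × 1808 = 30.03 ≈ 30.

30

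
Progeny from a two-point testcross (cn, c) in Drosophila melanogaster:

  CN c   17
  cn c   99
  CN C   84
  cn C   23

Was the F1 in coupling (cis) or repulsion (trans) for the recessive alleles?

cis

The two most frequent classes are CN C (84) and cn c (99); these are the parental (non-recombinant) types.
So the F1 carried CN C on one chromosome and cn c on the other — the recessive alleles are on the same chromosome (cis / coupling).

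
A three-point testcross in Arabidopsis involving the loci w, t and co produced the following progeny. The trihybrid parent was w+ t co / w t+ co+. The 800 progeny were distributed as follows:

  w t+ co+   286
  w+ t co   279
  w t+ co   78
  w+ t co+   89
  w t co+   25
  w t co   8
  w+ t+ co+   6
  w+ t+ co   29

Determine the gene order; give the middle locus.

w

The two rarest classes, w t co and w+ t+ co+, are the double crossovers. Comparing them with the parentals, only the w allele has switched, so w is the middle locus and the order is t – w – co.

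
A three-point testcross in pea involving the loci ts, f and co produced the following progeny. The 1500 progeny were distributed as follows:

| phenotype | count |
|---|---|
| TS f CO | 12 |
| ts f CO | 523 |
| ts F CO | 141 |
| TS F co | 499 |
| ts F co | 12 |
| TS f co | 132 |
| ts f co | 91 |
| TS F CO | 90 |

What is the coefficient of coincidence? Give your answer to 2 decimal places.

The two most frequent reciprocal classes, ts f CO and TS F co, are the parental types, so the F1 was ts f CO / TS F co.
The two rarest classes, TS f CO and ts F co, are the double crossovers. Comparing them with the parentals, only the ts allele has switched, so ts is the middle locus and the order is co – ts – f.
co–ts: (181 + 24)/1500 = 0.1367; ts–f: (273 + 24)/1500 = 0.1980.
Expected DCO frequency = 0.1367 × 0.1980 ≈ 0.02707; observed = 24/1500 ≈ 0.01600.
Coefficient of coincidence = 0.01600/0.02707 ≈ 0.59.

0.59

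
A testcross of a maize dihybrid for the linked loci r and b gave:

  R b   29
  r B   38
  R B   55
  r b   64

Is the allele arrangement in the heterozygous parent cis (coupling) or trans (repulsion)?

cis

The two most frequent classes are R B (55) and r b (64); these are the parental (non-recombinant) types.
So the F1 carried R B on one chromosome and r b on the other — the recessive alleles are on the same chromosome (cis / coupling).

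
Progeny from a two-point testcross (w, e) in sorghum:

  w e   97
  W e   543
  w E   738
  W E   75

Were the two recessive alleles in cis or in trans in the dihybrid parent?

The two most frequent classes are W e (543) and w E (738); these are the parental (non-recombinant) types.
So the F1 carried W e on one chromosome and w E on the other — the recessive alleles are on opposite chromosomes (trans / repulsion).

trans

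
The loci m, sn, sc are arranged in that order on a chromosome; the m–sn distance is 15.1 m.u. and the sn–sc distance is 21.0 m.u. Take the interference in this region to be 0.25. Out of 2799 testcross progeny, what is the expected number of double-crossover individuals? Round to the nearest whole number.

67

Map distances give recombination frequencies of 0.151 and 0.210 for the two intervals.
With interference 0.25 (so coincidence = 0.75), expected double-crossover frequency = 0.151 × 0.210 × 0.75 = 0.02378.
Expected number = 0.02378 × 2799 = 66.57 ≈ 67.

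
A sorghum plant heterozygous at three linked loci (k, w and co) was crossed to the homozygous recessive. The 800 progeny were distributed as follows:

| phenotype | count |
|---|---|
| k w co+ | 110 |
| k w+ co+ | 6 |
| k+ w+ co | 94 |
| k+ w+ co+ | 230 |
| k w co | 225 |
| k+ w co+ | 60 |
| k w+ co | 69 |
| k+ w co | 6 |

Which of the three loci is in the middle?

k

The two most frequent reciprocal classes, k+ w+ co+ and k w co, are the parental types, so the F1 was k+ w+ co+ / k w co.
The two rarest classes, k w+ co+ and k+ w co, are the double crossovers. Comparing them with the parentals, only the k allele has switched, so k is the middle locus and the order is w – k – co.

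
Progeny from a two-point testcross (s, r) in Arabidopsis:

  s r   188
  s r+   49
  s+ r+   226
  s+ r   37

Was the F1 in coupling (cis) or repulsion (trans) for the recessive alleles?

cis

The two most frequent classes are s+ r+ (226) and s r (188); these are the parental (non-recombinant) types.
So the F1 carried s+ r+ on one chromosome and s r on the other — the recessive alleles are on the same chromosome (cis / coupling).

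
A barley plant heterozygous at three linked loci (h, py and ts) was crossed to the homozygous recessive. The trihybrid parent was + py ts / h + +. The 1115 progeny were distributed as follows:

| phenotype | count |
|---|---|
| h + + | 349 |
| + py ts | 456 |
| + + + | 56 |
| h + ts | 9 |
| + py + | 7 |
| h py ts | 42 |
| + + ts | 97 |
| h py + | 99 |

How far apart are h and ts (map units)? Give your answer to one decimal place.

10.2 map units

The two rarest classes, + py + and h + ts, are the double crossovers. Comparing them with the parentals, only the ts allele has switched, so ts is the middle locus and the order is py – ts – h.
Crossovers in the ts–h interval produce the single-crossover classes h py ts and + + + (42 + 56 = 98) plus the double crossovers (16).
RF(ts–h) = (98 + 16) / 1115 = 114/1115 = 0.1022 → 10.2 map units.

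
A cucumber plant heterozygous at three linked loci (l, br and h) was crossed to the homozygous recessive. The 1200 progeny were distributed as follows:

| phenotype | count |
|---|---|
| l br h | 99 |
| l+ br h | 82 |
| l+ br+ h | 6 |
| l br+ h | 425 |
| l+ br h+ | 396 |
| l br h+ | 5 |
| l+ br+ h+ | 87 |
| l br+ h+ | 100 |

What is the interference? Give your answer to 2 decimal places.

0.65

The two most frequent reciprocal classes, l+ br h+ and l br+ h, are the parental types, so the F1 was l+ br h+ / l br+ h.
The two rarest classes, l br h+ and l+ br+ h, are the double crossovers. Comparing them with the parentals, only the l allele has switched, so l is the middle locus and the order is h – l – br.
h–l: (182 + 11)/1200 = 0.1608; l–br: (186 + 11)/1200 = 0.1642.
Expected DCO frequency = 0.1608 × 0.1642 ≈ 0.02640; observed = 11/1200 ≈ 0.00917.
Coefficient of coincidence = 0.00917/0.02640 ≈ 0.35; interference = 1 − 0.35 = 0.65.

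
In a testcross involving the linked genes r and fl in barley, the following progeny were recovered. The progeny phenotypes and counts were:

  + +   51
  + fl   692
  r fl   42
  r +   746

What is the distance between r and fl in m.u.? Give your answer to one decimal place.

The two most frequent classes, + fl (692) and r + (746), are the parental types, so the F1 was + fl / r +.
The recombinant classes are + + and r fl: 51 + 42 = 93.
Recombination frequency = 93/1531 = 0.0607 ≈ 6.1%, i.e. 6.1 m.u.

6.1 m.u.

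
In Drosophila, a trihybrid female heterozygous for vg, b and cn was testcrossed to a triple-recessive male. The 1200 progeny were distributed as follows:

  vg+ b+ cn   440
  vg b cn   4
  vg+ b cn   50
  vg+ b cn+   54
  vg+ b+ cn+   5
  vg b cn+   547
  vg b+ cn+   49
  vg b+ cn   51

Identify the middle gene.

The two most frequent reciprocal classes, vg+ b+ cn and vg b cn+, are the parental types, so the F1 was vg+ b+ cn / vg b cn+.
The two rarest classes, vg+ b+ cn+ and vg b cn, are the double crossovers. Comparing them with the parentals, only the cn allele has switched, so cn is the middle locus and the order is vg – cn – b.

cn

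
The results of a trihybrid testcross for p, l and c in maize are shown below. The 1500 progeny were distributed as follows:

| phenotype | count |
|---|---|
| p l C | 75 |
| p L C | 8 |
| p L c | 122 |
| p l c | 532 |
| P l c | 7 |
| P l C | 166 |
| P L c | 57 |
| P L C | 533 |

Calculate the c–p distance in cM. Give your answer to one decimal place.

The two most frequent reciprocal classes, p l c and P L C, are the parental types, so the F1 was p l c / P L C.
The two rarest classes, P l c and p L C, are the double crossovers. Comparing them with the parentals, only the p allele has switched, so p is the middle locus and the order is l – p – c.
Crossovers in the p–c interval produce the single-crossover classes p l C and P L c (75 + 57 = 132) plus the double crossovers (15).
RF(p–c) = (132 + 15) / 1500 = 147/1500 = 0.0980 → 9.8 cM.

9.8 cM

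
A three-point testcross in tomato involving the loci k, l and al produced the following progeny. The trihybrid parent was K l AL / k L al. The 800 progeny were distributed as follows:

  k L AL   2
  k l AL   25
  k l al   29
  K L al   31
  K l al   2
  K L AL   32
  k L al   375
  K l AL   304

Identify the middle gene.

The two rarest classes, K l al and k L AL, are the double crossovers. Comparing them with the parentals, only the al allele has switched, so al is the middle locus and the order is l – al – k.

al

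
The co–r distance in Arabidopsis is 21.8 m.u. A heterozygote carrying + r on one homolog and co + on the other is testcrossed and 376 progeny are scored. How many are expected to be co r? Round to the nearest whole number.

A map distance of 21.8 m.u. corresponds to a recombination frequency of 0.218.
The F1 is + r / co +, so co r is a recombinant gamete class with expected frequency r/2 = 0.218/2 = 0.1090.
Expected number = 0.1090 × 376 = 40.98 ≈ 41.

41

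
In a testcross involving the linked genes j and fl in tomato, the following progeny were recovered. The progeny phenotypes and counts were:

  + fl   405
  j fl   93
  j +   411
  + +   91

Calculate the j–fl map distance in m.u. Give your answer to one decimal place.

The two most frequent classes, + fl (405) and j + (411), are the parental types, so the F1 was + fl / j +.
The recombinant classes are + + and j fl: 91 + 93 = 184.
Recombination frequency = 184/1000 = 0.1840 ≈ 18.4%, i.e. 18.4 m.u.

18.4 m.u.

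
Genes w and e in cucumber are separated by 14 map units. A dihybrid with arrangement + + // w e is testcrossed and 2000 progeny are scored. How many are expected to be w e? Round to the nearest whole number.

A map distance of 14 map units corresponds to a recombination frequency of 0.140.
The F1 is + + / w e, so w e is a parental gamete class with expected frequency (1 − r)/2 = 0.860/2 = 0.4300.
Expected number = 0.4300 × 2000 = 860.00 ≈ 860.

860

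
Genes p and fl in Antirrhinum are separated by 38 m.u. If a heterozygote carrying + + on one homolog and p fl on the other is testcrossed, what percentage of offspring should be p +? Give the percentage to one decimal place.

A map distance of 38 m.u. corresponds to a recombination frequency of 0.380.
The F1 is + + / p fl, so p + is a recombinant gamete class with expected frequency r/2 = 0.380/2 = 0.1900.
That is 0.1900 = 19.0% of the progeny.

19.0%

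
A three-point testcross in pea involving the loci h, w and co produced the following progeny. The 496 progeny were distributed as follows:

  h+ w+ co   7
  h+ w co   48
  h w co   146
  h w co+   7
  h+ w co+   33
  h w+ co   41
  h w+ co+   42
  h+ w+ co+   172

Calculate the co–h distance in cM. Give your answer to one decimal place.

21.0 cM

The two most frequent reciprocal classes, h+ w+ co+ and h w co, are the parental types, so the F1 was h+ w+ co+ / h w co.
The two rarest classes, h+ w+ co and h w co+, are the double crossovers. Comparing them with the parentals, only the co allele has switched, so co is the middle locus and the order is w – co – h.
Crossovers in the co–h interval produce the single-crossover classes h w+ co+ and h+ w co (42 + 48 = 90) plus the double crossovers (14).
RF(co–h) = (90 + 14) / 496 = 104/496 = 0.2097 → 21.0 cM.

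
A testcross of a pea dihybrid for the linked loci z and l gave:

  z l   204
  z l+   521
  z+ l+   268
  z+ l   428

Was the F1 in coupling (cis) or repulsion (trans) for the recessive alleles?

trans

The two most frequent classes are z+ l (428) and z l+ (521); these are the parental (non-recombinant) types.
So the F1 carried z+ l on one chromosome and z l+ on the other — the recessive alleles are on opposite chromosomes (trans / repulsion).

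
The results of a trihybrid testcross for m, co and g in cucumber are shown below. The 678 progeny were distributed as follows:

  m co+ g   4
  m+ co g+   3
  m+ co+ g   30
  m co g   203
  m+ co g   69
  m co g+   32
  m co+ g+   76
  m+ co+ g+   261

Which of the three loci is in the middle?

co

The two most frequent reciprocal classes, m co g and m+ co+ g+, are the parental types, so the F1 was m co g / m+ co+ g+.
The two rarest classes, m co+ g and m+ co g+, are the double crossovers. Comparing them with the parentals, only the co allele has switched, so co is the middle locus and the order is m – co – g.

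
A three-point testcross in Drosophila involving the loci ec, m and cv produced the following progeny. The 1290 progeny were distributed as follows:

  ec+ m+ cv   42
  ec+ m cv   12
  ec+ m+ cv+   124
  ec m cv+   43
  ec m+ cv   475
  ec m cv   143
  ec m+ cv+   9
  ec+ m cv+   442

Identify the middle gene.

The two most frequent reciprocal classes, ec m+ cv and ec+ m cv+, are the parental types, so the F1 was ec m+ cv / ec+ m cv+.
The two rarest classes, ec m+ cv+ and ec+ m cv, are the double crossovers. Comparing them with the parentals, only the cv allele has switched, so cv is the middle locus and the order is m – cv – ec.

cv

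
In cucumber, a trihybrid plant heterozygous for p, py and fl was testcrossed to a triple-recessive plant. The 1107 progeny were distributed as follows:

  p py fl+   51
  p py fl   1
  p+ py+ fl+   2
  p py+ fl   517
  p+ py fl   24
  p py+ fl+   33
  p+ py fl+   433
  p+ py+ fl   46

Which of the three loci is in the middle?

py

The two most frequent reciprocal classes, p py+ fl and p+ py fl+, are the parental types, so the F1 was p py+ fl / p+ py fl+.
The two rarest classes, p py fl and p+ py+ fl+, are the double crossovers. Comparing them with the parentals, only the py allele has switched, so py is the middle locus and the order is fl – py – p.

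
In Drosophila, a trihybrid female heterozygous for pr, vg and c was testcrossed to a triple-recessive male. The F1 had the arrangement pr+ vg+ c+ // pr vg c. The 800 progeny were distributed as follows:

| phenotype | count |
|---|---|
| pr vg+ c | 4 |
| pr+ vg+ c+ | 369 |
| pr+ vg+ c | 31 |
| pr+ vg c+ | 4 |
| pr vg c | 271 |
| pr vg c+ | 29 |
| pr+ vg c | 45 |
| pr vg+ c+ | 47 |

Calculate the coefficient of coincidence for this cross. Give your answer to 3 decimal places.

The two rarest classes, pr+ vg c+ and pr vg+ c, are the double crossovers. Comparing them with the parentals, only the vg allele has switched, so vg is the middle locus and the order is c – vg – pr.
c–vg: (60 + 8)/800 = 0.0850; vg–pr: (92 + 8)/800 = 0.1250.
Expected DCO frequency = 0.0850 × 0.1250 ≈ 0.01063; observed = 8/800 ≈ 0.01000.
Coefficient of coincidence = 0.01000/0.01063 ≈ 0.941.

0.941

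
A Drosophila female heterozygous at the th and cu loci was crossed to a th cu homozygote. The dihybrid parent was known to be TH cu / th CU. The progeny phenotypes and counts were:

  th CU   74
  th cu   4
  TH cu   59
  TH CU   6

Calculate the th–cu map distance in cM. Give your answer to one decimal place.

7.0 cM

The recombinant classes are TH CU and th cu: 6 + 4 = 10.
Recombination frequency = 10/143 = 0.0699 ≈ 7.0%, i.e. 7.0 cM.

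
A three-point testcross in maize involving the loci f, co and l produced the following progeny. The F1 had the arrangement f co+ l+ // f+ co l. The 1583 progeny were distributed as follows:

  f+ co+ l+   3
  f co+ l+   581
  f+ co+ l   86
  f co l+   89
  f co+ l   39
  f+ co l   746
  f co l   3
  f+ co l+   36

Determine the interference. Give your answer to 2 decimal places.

The two rarest classes, f+ co+ l+ and f co l, are the double crossovers. Comparing them with the parentals, only the f allele has switched, so f is the middle locus and the order is l – f – co.
l–f: (75 + 6)/1583 = 0.0512; f–co: (175 + 6)/1583 = 0.1143.
Expected DCO frequency = 0.0512 × 0.1143 ≈ 0.00585; observed = 6/1583 ≈ 0.00379.
Coefficient of coincidence = 0.00379/0.00585 ≈ 0.65; interference = 1 − 0.65 = 0.35.

0.35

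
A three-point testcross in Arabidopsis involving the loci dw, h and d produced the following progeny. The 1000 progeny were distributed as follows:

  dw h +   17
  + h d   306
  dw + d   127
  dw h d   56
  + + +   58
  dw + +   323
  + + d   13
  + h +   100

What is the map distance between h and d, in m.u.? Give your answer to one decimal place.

25.7 m.u.

The two most frequent reciprocal classes, dw + + and + h d, are the parental types, so the F1 was dw + + / + h d.
The two rarest classes, dw h + and + + d, are the double crossovers. Comparing them with the parentals, only the h allele has switched, so h is the middle locus and the order is d – h – dw.
Crossovers in the d–h interval produce the single-crossover classes dw + d and + h + (127 + 100 = 227) plus the double crossovers (30).
RF(d–h) = (227 + 30) / 1000 = 257/1000 = 0.2570 → 25.7 m.u.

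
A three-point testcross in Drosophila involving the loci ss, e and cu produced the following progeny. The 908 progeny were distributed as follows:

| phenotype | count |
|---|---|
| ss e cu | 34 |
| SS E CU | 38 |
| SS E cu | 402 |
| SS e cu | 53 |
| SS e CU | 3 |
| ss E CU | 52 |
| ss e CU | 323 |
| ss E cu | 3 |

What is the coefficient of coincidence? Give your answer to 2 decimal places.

0.63

The two most frequent reciprocal classes, SS E cu and ss e CU, are the parental types, so the F1 was SS E cu / ss e CU.
The two rarest classes, ss E cu and SS e CU, are the double crossovers. Comparing them with the parentals, only the ss allele has switched, so ss is the middle locus and the order is e – ss – cu.
e–ss: (105 + 6)/908 = 0.1222; ss–cu: (72 + 6)/908 = 0.0859.
Expected DCO frequency = 0.1222 × 0.0859 ≈ 0.01050; observed = 6/908 ≈ 0.00661.
Coefficient of coincidence = 0.00661/0.01050 ≈ 0.63.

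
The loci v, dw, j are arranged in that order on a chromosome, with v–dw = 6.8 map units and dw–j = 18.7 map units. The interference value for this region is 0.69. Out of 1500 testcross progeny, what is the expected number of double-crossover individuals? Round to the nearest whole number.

6

Map distances give recombination frequencies of 0.068 and 0.187 for the two intervals.
With interference 0.69 (so coincidence = 0.31), expected double-crossover frequency = 0.068 × 0.187 × 0.31 = 0.00394.
Expected number = 0.00394 × 1500 = 5.91 ≈ 6.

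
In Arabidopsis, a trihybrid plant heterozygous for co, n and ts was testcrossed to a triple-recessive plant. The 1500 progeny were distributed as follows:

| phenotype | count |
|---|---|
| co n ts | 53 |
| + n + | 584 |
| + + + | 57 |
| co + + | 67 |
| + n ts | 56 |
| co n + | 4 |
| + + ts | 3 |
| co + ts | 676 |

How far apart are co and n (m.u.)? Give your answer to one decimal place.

7.8 m.u.

The two most frequent reciprocal classes, + n + and co + ts, are the parental types, so the F1 was + n + / co + ts.
The two rarest classes, co n + and + + ts, are the double crossovers. Comparing them with the parentals, only the co allele has switched, so co is the middle locus and the order is ts – co – n.
Crossovers in the co–n interval produce the single-crossover classes + + + and co n ts (57 + 53 = 110) plus the double crossovers (7).
RF(co–n) = (110 + 7) / 1500 = 117/1500 = 0.0780 → 7.8 m.u.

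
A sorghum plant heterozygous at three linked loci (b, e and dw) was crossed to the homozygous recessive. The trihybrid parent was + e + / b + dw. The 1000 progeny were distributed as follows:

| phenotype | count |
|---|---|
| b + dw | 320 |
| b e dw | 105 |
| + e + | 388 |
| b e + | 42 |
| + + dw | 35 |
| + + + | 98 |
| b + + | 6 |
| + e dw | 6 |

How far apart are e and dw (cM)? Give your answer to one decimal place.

21.5 cM

The two rarest classes, + e dw and b + +, are the double crossovers. Comparing them with the parentals, only the dw allele has switched, so dw is the middle locus and the order is b – dw – e.
Crossovers in the dw–e interval produce the single-crossover classes + + + and b e dw (98 + 105 = 203) plus the double crossovers (12).
RF(dw–e) = (203 + 12) / 1000 = 215/1000 = 0.2150 → 21.5 cM.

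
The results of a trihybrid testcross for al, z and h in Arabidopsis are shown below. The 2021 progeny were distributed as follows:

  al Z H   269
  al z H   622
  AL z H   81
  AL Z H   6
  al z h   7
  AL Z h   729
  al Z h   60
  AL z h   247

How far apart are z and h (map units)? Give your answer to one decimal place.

26.2 map units

The two most frequent reciprocal classes, al z H and AL Z h, are the parental types, so the F1 was al z H / AL Z h.
The two rarest classes, al z h and AL Z H, are the double crossovers. Comparing them with the parentals, only the h allele has switched, so h is the middle locus and the order is al – h – z.
Crossovers in the h–z interval produce the single-crossover classes al Z H and AL z h (269 + 247 = 516) plus the double crossovers (13).
RF(h–z) = (516 + 13) / 2021 = 529/2021 = 0.2618 → 26.2 map units.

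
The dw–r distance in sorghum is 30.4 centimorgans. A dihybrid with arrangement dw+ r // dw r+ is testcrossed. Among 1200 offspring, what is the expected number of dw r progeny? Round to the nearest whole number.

182

A map distance of 30.4 centimorgans corresponds to a recombination frequency of 0.304.
The F1 is dw+ r / dw r+, so dw r is a recombinant gamete class with expected frequency r/2 = 0.304/2 = 0.1520.
Expected number = 0.1520 × 1200 = 182.40 ≈ 182.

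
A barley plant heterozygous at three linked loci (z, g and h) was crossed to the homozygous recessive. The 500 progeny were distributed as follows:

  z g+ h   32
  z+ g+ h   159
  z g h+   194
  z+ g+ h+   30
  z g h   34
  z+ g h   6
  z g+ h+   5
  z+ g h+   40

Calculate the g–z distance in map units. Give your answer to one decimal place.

16.6 map units

The two most frequent reciprocal classes, z+ g+ h and z g h+, are the parental types, so the F1 was z+ g+ h / z g h+.
The two rarest classes, z+ g h and z g+ h+, are the double crossovers. Comparing them with the parentals, only the g allele has switched, so g is the middle locus and the order is z – g – h.
Crossovers in the z–g interval produce the single-crossover classes z g+ h and z+ g h+ (32 + 40 = 72) plus the double crossovers (11).
RF(z–g) = (72 + 11) / 500 = 83/500 = 0.1660 → 16.6 map units.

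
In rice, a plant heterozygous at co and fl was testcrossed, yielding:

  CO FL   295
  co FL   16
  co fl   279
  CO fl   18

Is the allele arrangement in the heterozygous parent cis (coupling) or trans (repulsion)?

cis

The two most frequent classes are CO FL (295) and co fl (279); these are the parental (non-recombinant) types.
So the F1 carried CO FL on one chromosome and co fl on the other — the recessive alleles are on the same chromosome (cis / coupling).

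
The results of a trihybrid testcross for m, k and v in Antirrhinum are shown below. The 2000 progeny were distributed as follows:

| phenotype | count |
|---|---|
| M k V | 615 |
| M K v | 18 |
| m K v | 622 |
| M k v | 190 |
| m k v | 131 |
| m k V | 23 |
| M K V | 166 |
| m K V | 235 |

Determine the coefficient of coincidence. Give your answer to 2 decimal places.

The two most frequent reciprocal classes, m K v and M k V, are the parental types, so the F1 was m K v / M k V.
The two rarest classes, M K v and m k V, are the double crossovers. Comparing them with the parentals, only the m allele has switched, so m is the middle locus and the order is k – m – v.
k–m: (297 + 41)/2000 = 0.1690; m–v: (425 + 41)/2000 = 0.2330.
Expected DCO frequency = 0.1690 × 0.2330 ≈ 0.03938; observed = 41/2000 ≈ 0.02050.
Coefficient of coincidence = 0.02050/0.03938 ≈ 0.52.

0.52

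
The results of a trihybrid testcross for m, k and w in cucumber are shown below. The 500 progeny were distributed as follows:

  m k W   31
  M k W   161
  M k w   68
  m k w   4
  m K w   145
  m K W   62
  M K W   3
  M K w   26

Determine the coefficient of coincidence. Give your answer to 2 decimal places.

0.40

The two most frequent reciprocal classes, M k W and m K w, are the parental types, so the F1 was M k W / m K w.
The two rarest classes, M K W and m k w, are the double crossovers. Comparing them with the parentals, only the k allele has switched, so k is the middle locus and the order is m – k – w.
m–k: (57 + 7)/500 = 0.1280; k–w: (130 + 7)/500 = 0.2740.
Expected DCO frequency = 0.1280 × 0.2740 ≈ 0.03507; observed = 7/500 ≈ 0.01400.
Coefficient of coincidence = 0.01400/0.03507 ≈ 0.40.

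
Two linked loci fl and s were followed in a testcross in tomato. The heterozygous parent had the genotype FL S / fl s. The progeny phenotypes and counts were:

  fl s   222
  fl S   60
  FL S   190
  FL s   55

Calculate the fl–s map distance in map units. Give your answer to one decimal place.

The recombinant classes are FL s and fl S: 55 + 60 = 115.
Recombination frequency = 115/527 = 0.2182 ≈ 21.8%, i.e. 21.8 map units.

21.8 map units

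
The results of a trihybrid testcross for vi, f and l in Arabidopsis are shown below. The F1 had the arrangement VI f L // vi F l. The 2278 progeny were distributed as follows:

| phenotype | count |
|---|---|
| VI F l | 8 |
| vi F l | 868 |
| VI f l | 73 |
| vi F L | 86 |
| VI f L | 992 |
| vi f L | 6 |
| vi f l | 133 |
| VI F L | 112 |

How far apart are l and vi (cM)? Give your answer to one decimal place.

The two rarest classes, vi f L and VI F l, are the double crossovers. Comparing them with the parentals, only the vi allele has switched, so vi is the middle locus and the order is l – vi – f.
Crossovers in the l–vi interval produce the single-crossover classes VI f l and vi F L (73 + 86 = 159) plus the double crossovers (14).
RF(l–vi) = (159 + 14) / 2278 = 173/2278 = 0.0759 → 7.6 cM.

7.6 cM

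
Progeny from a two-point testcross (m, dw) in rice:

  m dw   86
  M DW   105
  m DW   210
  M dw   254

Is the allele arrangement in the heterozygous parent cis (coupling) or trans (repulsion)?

trans

The two most frequent classes are M dw (254) and m DW (210); these are the parental (non-recombinant) types.
So the F1 carried M dw on one chromosome and m DW on the other — the recessive alleles are on opposite chromosomes (trans / repulsion).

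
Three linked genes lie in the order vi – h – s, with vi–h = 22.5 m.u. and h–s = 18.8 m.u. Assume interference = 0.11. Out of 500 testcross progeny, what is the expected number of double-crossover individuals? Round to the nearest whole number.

Map distances give recombination frequencies of 0.225 and 0.188 for the two intervals.
With interference 0.11 (so coincidence = 0.89), expected double-crossover frequency = 0.225 × 0.188 × 0.89 = 0.03765.
Expected number = 0.03765 × 500 = 18.82 ≈ 19.

19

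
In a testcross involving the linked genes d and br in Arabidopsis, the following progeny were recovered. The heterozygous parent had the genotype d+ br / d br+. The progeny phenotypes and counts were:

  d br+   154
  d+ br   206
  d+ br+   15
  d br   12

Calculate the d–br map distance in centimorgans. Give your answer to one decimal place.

The recombinant classes are d+ br+ and d br: 15 + 12 = 27.
Recombination frequency = 27/387 = 0.0698 ≈ 7.0%, i.e. 7.0 centimorgans.

7.0 centimorgans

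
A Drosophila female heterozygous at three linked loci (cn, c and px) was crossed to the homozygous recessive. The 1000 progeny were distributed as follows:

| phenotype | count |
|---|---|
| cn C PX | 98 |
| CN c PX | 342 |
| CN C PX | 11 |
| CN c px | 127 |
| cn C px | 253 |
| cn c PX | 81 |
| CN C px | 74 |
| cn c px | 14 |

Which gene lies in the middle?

The two most frequent reciprocal classes, CN c PX and cn C px, are the parental types, so the F1 was CN c PX / cn C px.
The two rarest classes, CN C PX and cn c px, are the double crossovers. Comparing them with the parentals, only the c allele has switched, so c is the middle locus and the order is cn – c – px.

c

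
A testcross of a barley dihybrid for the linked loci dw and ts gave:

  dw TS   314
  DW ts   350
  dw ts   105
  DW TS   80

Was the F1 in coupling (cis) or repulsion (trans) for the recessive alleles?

trans

The two most frequent classes are DW ts (350) and dw TS (314); these are the parental (non-recombinant) types.
So the F1 carried DW ts on one chromosome and dw TS on the other — the recessive alleles are on opposite chromosomes (trans / repulsion).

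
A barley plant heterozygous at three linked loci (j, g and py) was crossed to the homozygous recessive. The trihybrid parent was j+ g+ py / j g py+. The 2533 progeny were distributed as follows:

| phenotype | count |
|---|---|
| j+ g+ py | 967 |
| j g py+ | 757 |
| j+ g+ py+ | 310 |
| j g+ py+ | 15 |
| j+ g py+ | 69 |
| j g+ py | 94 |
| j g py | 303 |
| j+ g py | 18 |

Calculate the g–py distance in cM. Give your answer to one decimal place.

The two rarest classes, j+ g py and j g+ py+, are the double crossovers. Comparing them with the parentals, only the g allele has switched, so g is the middle locus and the order is j – g – py.
Crossovers in the g–py interval produce the single-crossover classes j+ g+ py+ and j g py (310 + 303 = 613) plus the double crossovers (33).
RF(g–py) = (613 + 33) / 2533 = 646/2533 = 0.2550 → 25.5 cM.

25.5 cM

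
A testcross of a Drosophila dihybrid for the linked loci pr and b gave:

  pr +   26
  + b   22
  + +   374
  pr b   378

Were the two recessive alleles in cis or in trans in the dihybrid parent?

cis

The two most frequent classes are + + (374) and pr b (378); these are the parental (non-recombinant) types.
So the F1 carried + + on one chromosome and pr b on the other — the recessive alleles are on the same chromosome (cis / coupling).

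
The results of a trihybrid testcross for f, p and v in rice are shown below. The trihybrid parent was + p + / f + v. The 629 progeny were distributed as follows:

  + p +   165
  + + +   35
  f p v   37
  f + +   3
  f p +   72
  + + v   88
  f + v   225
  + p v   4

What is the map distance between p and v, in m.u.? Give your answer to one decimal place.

12.6 m.u.

The two rarest classes, + p v and f + +, are the double crossovers. Comparing them with the parentals, only the v allele has switched, so v is the middle locus and the order is p – v – f.
Crossovers in the p–v interval produce the single-crossover classes + + + and f p v (35 + 37 = 72) plus the double crossovers (7).
RF(p–v) = (72 + 7) / 629 = 79/629 = 0.1256 → 12.6 m.u.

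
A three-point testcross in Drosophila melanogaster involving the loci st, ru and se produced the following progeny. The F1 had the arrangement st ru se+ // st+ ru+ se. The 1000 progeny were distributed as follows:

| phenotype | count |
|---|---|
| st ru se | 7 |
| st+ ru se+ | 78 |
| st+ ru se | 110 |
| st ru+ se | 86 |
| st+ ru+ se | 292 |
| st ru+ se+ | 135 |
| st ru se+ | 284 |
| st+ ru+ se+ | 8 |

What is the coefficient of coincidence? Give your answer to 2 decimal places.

The two rarest classes, st ru se and st+ ru+ se+, are the double crossovers. Comparing them with the parentals, only the se allele has switched, so se is the middle locus and the order is st – se – ru.
st–se: (164 + 15)/1000 = 0.1790; se–ru: (245 + 15)/1000 = 0.2600.
Expected DCO frequency = 0.1790 × 0.2600 ≈ 0.04654; observed = 15/1000 ≈ 0.01500.
Coefficient of coincidence = 0.01500/0.04654 ≈ 0.32.

0.32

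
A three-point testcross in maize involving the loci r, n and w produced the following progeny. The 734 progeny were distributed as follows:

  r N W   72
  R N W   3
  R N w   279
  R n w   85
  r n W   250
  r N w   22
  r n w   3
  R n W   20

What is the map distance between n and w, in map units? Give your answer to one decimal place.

The two most frequent reciprocal classes, r n W and R N w, are the parental types, so the F1 was r n W / R N w.
The two rarest classes, r n w and R N W, are the double crossovers. Comparing them with the parentals, only the w allele has switched, so w is the middle locus and the order is r – w – n.
Crossovers in the w–n interval produce the single-crossover classes r N W and R n w (72 + 85 = 157) plus the double crossovers (6).
RF(w–n) = (157 + 6) / 734 = 163/734 = 0.2221 → 22.2 map units.

22.2 map units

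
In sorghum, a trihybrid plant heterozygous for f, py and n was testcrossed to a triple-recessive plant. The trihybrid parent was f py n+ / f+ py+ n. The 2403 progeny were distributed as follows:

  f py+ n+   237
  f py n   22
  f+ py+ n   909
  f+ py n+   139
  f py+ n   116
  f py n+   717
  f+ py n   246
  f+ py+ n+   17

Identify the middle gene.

The two rarest classes, f py n and f+ py+ n+, are the double crossovers. Comparing them with the parentals, only the n allele has switched, so n is the middle locus and the order is f – n – py.

n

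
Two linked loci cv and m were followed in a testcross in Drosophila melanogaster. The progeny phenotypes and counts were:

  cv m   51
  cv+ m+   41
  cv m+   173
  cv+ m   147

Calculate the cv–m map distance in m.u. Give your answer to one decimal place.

22.3 m.u.

The two most frequent classes, cv+ m (147) and cv m+ (173), are the parental types, so the F1 was cv+ m / cv m+.
The recombinant classes are cv+ m+ and cv m: 41 + 51 = 92.
Recombination frequency = 92/412 = 0.2233 ≈ 22.3%, i.e. 22.3 m.u.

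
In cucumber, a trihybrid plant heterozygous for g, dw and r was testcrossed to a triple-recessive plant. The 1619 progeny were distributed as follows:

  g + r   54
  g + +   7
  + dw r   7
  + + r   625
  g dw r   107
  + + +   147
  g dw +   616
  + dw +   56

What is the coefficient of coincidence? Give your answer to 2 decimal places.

0.68

The two most frequent reciprocal classes, g dw + and + + r, are the parental types, so the F1 was g dw + / + + r.
The two rarest classes, g + + and + dw r, are the double crossovers. Comparing them with the parentals, only the dw allele has switched, so dw is the middle locus and the order is g – dw – r.
g–dw: (110 + 14)/1619 = 0.0766; dw–r: (254 + 14)/1619 = 0.1655.
Expected DCO frequency = 0.0766 × 0.1655 ≈ 0.01268; observed = 14/1619 ≈ 0.00865.
Coefficient of coincidence = 0.00865/0.01268 ≈ 0.68.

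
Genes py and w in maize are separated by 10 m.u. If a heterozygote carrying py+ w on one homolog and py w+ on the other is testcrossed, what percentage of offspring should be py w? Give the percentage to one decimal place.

5.0%

A map distance of 10 m.u. corresponds to a recombination frequency of 0.100.
The F1 is py+ w / py w+, so py w is a recombinant gamete class with expected frequency r/2 = 0.100/2 = 0.0500.
That is 0.0500 = 5.0% of the progeny.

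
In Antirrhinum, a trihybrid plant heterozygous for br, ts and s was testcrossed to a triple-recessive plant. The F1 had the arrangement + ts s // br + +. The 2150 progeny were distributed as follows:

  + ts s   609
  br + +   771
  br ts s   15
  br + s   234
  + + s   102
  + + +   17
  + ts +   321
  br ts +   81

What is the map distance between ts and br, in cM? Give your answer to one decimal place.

10.0 cM

The two rarest classes, br ts s and + + +, are the double crossovers. Comparing them with the parentals, only the br allele has switched, so br is the middle locus and the order is s – br – ts.
Crossovers in the br–ts interval produce the single-crossover classes + + s and br ts + (102 + 81 = 183) plus the double crossovers (32).
RF(br–ts) = (183 + 32) / 2150 = 215/2150 = 0.1000 → 10.0 cM.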